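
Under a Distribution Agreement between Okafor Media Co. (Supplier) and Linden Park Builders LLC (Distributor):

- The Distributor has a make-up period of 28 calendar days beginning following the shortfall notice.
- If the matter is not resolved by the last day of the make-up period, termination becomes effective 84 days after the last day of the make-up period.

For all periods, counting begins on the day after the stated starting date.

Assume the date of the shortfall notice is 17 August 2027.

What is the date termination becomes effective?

The last day of the make-up period: 17 August 2027 + 28 days = 14 September 2027.
Adding 84 calendar days to 14 September 2027 gives 7 December 2027, which is the date termination becomes effective.

7 December 2027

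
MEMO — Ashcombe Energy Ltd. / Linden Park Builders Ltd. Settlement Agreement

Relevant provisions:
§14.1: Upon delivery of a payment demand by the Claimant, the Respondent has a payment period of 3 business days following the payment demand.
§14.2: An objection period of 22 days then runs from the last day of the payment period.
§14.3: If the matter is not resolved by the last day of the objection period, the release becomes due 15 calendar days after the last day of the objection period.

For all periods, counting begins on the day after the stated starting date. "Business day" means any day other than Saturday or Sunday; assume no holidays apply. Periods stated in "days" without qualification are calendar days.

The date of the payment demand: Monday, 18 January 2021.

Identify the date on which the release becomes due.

The last day of the payment period: 3 business days after Monday, 18 January 2021, skipping weekends — Jan 19, Jan 20, Jan 21 — lands on Thursday, 21 January 2021.
The last day of the objection period: 21 January 2021 + 22 days = 12 February 2021.
Adding 15 calendar days to 12 February 2021 gives 27 February 2021, which is the date on which the release becomes due.

27 February 2021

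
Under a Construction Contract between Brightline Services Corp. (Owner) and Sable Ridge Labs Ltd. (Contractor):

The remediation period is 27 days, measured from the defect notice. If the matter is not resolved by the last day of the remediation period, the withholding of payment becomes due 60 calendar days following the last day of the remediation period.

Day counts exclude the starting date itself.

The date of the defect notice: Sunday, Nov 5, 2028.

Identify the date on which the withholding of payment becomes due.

Jan 31, 2029

The last day of the remediation period: 27 calendar days after Nov 5, 2028 is Dec 2, 2028.
The date on which the withholding of payment becomes due: 60 calendar days after Dec 2, 2028 is Jan 31, 2029.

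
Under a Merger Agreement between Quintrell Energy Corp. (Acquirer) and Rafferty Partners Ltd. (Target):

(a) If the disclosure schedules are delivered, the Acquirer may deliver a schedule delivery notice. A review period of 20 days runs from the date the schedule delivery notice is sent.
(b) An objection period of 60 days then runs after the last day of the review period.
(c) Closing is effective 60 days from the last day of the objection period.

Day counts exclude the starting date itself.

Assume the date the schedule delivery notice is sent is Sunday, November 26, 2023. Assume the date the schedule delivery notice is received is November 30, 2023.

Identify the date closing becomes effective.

April 14, 2024

The last day of the review period: 20 calendar days after November 26, 2023 is December 16, 2023.
The last day of the objection period: 60 calendar days after December 16, 2023 is February 14, 2024.
The date closing becomes effective: February 14, 2024 + 60 days = April 14, 2024.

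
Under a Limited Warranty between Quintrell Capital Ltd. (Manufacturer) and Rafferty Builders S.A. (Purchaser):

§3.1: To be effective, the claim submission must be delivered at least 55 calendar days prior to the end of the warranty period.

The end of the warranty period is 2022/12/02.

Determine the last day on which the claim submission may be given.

Counting back 55 calendar days from 2022/12/02 gives 2022/10/08.

2022/10/08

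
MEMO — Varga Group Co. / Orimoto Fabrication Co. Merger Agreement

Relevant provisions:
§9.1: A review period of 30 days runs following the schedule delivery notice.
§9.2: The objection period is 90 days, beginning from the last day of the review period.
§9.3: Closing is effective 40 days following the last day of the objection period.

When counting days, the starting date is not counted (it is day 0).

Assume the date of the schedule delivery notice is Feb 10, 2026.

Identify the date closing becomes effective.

Jul 20, 2026

Adding 30 calendar days to Feb 10, 2026 gives Mar 12, 2026, which is the last day of the review period.
Adding 90 calendar days to Mar 12, 2026 gives Jun 10, 2026, which is the last day of the objection period.
The date closing becomes effective: Jun 10, 2026 + 40 days = Jul 20, 2026.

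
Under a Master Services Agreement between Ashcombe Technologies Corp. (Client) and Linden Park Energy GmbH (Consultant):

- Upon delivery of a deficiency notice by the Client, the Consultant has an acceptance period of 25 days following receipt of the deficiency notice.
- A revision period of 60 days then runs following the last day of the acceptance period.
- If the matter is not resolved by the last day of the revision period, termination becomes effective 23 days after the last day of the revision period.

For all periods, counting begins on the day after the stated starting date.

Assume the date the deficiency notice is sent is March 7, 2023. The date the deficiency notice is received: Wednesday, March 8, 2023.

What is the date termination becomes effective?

June 24, 2023

The last day of the acceptance period: March 8, 2023 + 25 days = April 2, 2023.
The last day of the revision period: April 2, 2023 + 60 days = June 1, 2023.
The date termination becomes effective: June 1, 2023 + 23 days = June 24, 2023.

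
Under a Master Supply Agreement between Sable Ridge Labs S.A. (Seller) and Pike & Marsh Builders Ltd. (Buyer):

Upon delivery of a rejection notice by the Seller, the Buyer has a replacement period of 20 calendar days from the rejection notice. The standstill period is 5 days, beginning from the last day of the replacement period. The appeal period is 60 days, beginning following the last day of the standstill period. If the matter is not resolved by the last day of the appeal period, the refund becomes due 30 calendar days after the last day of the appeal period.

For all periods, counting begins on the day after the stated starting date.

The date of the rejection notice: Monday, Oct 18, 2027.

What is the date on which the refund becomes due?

The last day of the replacement period: 20 calendar days after Oct 18, 2027 is Nov 7, 2027.
The last day of the standstill period: 5 calendar days after Nov 7, 2027 is Nov 12, 2027.
The last day of the appeal period: 60 calendar days after Nov 12, 2027 is Jan 11, 2028.
The date on which the refund becomes due: Jan 11, 2028 + 30 days = Feb 10, 2028.

Feb 10, 2028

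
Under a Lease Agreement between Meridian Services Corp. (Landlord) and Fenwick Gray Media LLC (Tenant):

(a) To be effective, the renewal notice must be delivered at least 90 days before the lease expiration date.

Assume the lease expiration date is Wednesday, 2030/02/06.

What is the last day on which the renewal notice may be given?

2030/02/06 minus 90 days is 2029/11/08.

2029/11/08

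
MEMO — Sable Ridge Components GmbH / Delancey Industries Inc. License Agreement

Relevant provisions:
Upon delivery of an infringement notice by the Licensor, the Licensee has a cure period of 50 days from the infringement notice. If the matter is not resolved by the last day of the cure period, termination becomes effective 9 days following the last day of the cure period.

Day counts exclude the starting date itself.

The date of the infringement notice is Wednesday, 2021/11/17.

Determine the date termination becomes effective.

The last day of the cure period: 50 calendar days after 2021/11/17 is 2022/01/06.
The date termination becomes effective: 9 calendar days after 2022/01/06 is 2022/01/15.

2022/01/15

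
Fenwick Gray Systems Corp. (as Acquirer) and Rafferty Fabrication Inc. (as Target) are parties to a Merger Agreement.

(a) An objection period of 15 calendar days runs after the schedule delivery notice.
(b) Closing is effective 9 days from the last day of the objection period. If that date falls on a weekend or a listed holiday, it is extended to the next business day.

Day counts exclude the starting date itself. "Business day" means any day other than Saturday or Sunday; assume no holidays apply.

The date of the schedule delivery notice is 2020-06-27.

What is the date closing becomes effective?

2020-07-21

Adding 15 calendar days to 2020-06-27 gives 2020-07-12, which is the last day of the objection period.
The date closing becomes effective: 2020-07-12 + 9 days = 2020-07-21. 2020-07-21 is a Tuesday, so no roll-forward applies.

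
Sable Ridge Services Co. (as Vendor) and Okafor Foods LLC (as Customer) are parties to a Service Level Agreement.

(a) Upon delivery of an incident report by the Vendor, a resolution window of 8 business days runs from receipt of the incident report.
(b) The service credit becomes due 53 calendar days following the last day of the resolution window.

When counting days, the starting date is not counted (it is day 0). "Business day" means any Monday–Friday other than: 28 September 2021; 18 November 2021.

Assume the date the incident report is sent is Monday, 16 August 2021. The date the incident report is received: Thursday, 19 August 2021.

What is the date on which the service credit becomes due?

The last day of the resolution window: counting 8 business days from Thursday, 19 August 2021 (Aug 20, Aug 23, Aug 24, Aug 25, Aug 26, Aug 27, Aug 30, Aug 31, skipping weekends) reaches Tuesday, 31 August 2021.
Adding 53 calendar days to 31 August 2021 gives 23 October 2021, which is the date on which the service credit becomes due.

23 October 2021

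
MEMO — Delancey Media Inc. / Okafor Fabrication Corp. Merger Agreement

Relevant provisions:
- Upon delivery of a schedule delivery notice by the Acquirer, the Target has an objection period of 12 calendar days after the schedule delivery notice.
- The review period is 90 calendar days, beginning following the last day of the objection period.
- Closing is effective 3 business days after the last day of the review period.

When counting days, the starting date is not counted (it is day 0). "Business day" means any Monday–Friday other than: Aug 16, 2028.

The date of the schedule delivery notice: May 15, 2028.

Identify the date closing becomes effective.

Aug 30, 2028

The last day of the objection period: May 15, 2028 + 12 days = May 27, 2028.
The last day of the review period: May 27, 2028 + 90 days = Aug 25, 2028.
From Friday, Aug 25, 2028, 3 business days (Aug 28, Aug 29, Aug 30, skipping weekends) brings us to Wednesday, Aug 30, 2028, which is the date closing becomes effective.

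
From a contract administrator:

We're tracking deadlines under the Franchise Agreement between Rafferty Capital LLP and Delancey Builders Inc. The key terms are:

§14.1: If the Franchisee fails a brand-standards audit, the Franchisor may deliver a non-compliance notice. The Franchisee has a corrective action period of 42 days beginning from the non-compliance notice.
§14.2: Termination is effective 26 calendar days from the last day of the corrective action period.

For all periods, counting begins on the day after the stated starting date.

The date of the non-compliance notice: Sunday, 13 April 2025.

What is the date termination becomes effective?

20 June 2025

The last day of the corrective action period: 13 April 2025 + 42 days = 25 May 2025.
The date termination becomes effective: 25 May 2025 + 26 days = 20 June 2025.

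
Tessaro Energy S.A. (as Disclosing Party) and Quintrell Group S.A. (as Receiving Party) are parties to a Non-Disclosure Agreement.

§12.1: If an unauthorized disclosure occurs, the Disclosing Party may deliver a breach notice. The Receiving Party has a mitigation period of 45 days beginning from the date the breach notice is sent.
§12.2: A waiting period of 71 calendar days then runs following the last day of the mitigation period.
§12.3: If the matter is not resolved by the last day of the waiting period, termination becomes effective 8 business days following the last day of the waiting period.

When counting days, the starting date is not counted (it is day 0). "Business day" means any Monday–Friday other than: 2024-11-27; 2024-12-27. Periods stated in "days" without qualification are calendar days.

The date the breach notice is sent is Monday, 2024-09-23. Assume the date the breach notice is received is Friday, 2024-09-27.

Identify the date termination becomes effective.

2025-01-29

Adding 45 calendar days to 2024-09-23 gives 2024-11-07, which is the last day of the mitigation period.
The last day of the waiting period: 2024-11-07 + 71 days = 2025-01-17.
The date termination becomes effective: counting 8 business days from Friday, 2025-01-17 (Jan 20, Jan 21, Jan 22, Jan 23, Jan 24, Jan 27, Jan 28, Jan 29, skipping weekends) reaches Wednesday, 2025-01-29.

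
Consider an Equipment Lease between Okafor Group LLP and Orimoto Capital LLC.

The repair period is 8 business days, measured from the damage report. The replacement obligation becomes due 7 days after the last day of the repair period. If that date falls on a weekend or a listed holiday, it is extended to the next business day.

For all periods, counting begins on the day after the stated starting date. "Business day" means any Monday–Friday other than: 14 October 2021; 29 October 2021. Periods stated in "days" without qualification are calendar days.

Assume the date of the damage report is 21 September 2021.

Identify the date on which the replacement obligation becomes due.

8 October 2021

The last day of the repair period: counting 8 business days from Tuesday, 21 September 2021 (Sep 22, Sep 23, Sep 24, Sep 27, Sep 28, Sep 29, Sep 30, Oct 1, skipping weekends) reaches Friday, 1 October 2021.
Adding 7 calendar days to 1 October 2021 gives 8 October 2021, which is the date on which the replacement obligation becomes due. 8 October 2021 is a Friday and is not a listed holiday, so no roll-forward applies.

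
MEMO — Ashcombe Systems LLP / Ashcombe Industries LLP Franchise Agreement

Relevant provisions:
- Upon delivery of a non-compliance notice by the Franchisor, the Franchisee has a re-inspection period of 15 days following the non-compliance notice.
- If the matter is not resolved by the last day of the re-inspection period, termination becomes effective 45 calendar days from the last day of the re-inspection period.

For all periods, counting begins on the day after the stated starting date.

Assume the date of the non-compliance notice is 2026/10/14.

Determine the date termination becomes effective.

The last day of the re-inspection period: 2026/10/14 + 15 days = 2026/10/29.
Adding 45 calendar days to 2026/10/29 gives 2026/12/13, which is the date termination becomes effective.

2026/12/13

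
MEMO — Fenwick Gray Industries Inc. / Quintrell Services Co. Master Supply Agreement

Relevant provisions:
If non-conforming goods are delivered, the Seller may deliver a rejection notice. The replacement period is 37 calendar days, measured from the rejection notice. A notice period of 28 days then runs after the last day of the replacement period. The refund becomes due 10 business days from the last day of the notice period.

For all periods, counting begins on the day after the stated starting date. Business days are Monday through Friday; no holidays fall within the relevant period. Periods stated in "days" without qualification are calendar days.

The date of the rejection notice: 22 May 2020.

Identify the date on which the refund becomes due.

7 August 2020

Adding 37 calendar days to 22 May 2020 gives 28 June 2020, which is the last day of the replacement period.
The last day of the notice period: 28 June 2020 + 28 days = 26 July 2020.
The date on which the refund becomes due: 10 business days after Sunday, 26 July 2020, skipping weekends — Jul 27, Jul 28, Jul 29, Jul 30, Jul 31, Aug 3, Aug 4, Aug 5, Aug 6, Aug 7 — lands on Friday, 7 August 2020.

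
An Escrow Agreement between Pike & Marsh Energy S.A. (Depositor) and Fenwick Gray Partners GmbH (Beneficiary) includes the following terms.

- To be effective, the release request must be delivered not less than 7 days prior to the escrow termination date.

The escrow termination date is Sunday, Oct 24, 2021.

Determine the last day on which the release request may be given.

Oct 24, 2021 minus 7 days is Oct 17, 2021.

Oct 17, 2021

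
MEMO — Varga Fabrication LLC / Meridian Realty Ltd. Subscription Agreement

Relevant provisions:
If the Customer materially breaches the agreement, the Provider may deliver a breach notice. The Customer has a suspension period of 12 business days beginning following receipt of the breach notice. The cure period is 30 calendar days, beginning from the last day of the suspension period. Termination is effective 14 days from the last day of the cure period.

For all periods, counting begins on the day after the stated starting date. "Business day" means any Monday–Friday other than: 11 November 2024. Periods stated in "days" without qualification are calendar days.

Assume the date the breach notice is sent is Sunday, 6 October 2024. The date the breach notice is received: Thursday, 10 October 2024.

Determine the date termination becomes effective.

11 December 2024

The last day of the suspension period: 12 business days after Thursday, 10 October 2024, skipping weekends — Oct 11, Oct 14, Oct 15, Oct 16, …, Oct 24, Oct 25, Oct 28 — lands on Monday, 28 October 2024.
Adding 30 calendar days to 28 October 2024 gives 27 November 2024, which is the last day of the cure period.
The date termination becomes effective: 27 November 2024 + 14 days = 11 December 2024.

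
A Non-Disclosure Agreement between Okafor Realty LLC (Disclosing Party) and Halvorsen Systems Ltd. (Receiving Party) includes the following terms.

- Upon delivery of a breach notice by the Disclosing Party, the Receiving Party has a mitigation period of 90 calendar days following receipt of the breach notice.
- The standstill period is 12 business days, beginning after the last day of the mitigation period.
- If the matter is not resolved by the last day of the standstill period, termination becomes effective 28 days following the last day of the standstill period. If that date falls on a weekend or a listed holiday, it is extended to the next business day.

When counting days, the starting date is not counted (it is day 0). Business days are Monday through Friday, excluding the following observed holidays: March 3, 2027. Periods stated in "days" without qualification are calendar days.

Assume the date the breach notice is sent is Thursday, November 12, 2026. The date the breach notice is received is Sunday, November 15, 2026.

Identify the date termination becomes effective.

March 30, 2027

The last day of the mitigation period: 90 calendar days after November 15, 2026 is February 13, 2027.
The last day of the standstill period: 12 business days after Saturday, February 13, 2027, skipping weekends — Feb 15, Feb 16, Feb 17, Feb 18, …, Feb 26, Mar 1, Mar 2 — lands on Tuesday, March 2, 2027.
The date termination becomes effective: March 2, 2027 + 28 days = March 30, 2027. March 30, 2027 is a Tuesday and is not a listed holiday, so no roll-forward applies.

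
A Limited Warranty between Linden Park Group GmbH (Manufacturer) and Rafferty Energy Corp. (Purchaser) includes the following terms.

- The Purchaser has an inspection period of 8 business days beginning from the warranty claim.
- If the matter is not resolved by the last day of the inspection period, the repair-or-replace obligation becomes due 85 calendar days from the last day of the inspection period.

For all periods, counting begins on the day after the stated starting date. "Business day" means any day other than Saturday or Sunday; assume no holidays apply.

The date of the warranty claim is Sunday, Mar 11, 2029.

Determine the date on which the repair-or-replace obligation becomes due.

Jun 14, 2029

The last day of the inspection period: counting 8 business days from Sunday, Mar 11, 2029 (Mar 12, Mar 13, Mar 14, Mar 15, Mar 16, Mar 19, Mar 20, Mar 21, skipping weekends) reaches Wednesday, Mar 21, 2029.
The date on which the repair-or-replace obligation becomes due: Mar 21, 2029 + 85 days = Jun 14, 2029.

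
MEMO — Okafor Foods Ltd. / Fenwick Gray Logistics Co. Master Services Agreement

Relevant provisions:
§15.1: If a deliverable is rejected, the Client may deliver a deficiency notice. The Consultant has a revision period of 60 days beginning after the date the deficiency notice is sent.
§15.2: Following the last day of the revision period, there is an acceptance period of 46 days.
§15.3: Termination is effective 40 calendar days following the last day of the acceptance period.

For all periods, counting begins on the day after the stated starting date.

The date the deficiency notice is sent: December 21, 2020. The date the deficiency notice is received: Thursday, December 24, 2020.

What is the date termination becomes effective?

May 16, 2021

Adding 60 calendar days to December 21, 2020 gives February 19, 2021, which is the last day of the revision period.
The last day of the acceptance period: February 19, 2021 + 46 days = April 6, 2021.
The date termination becomes effective: April 6, 2021 + 40 days = May 16, 2021.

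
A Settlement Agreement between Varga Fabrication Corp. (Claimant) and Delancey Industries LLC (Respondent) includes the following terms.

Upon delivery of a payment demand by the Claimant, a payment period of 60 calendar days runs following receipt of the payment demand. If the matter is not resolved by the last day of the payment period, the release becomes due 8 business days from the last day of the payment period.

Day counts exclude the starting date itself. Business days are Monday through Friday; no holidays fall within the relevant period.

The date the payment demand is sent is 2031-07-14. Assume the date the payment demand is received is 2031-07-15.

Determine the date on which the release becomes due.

Adding 60 calendar days to 2031-07-15 gives 2031-09-13, which is the last day of the payment period.
From Saturday, 2031-09-13, 8 business days (Sep 15, Sep 16, Sep 17, Sep 18, Sep 19, Sep 22, Sep 23, Sep 24, skipping weekends) brings us to Wednesday, 2031-09-24, which is the date on which the release becomes due.

2031-09-24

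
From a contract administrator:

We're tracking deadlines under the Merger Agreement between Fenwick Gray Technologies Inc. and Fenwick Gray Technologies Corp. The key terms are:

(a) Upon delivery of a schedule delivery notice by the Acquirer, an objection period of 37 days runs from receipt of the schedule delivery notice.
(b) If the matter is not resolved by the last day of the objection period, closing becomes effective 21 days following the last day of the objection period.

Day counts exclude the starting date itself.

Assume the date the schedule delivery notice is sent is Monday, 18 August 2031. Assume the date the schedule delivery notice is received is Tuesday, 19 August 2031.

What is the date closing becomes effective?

The last day of the objection period: 19 August 2031 + 37 days = 25 September 2031.
Adding 21 calendar days to 25 September 2031 gives 16 October 2031, which is the date closing becomes effective.

16 October 2031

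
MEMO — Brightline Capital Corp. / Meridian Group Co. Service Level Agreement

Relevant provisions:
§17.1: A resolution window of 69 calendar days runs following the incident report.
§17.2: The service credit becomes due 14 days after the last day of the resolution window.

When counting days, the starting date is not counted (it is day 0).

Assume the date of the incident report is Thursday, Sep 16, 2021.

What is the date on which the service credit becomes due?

Adding 69 calendar days to Sep 16, 2021 gives Nov 24, 2021, which is the last day of the resolution window.
The date on which the service credit becomes due: 14 calendar days after Nov 24, 2021 is Dec 8, 2021.

Dec 8, 2021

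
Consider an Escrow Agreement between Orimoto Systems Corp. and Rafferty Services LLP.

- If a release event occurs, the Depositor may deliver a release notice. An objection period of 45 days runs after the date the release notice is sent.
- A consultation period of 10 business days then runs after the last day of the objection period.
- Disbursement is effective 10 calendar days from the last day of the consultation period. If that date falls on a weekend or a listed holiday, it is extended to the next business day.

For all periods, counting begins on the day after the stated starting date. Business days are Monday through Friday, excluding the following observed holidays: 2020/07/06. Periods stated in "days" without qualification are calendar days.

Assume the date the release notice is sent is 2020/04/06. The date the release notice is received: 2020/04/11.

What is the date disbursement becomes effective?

Adding 45 calendar days to 2020/04/06 gives 2020/05/21, which is the last day of the objection period.
The last day of the consultation period: counting 10 business days from Thursday, 2020/05/21 (May 22, May 25, May 26, May 27, May 28, May 29, Jun 1, Jun 2, Jun 3, Jun 4, skipping weekends) reaches Thursday, 2020/06/04.
Adding 10 calendar days to 2020/06/04 gives 2020/06/14, which is the date disbursement becomes effective. That falls on a Sunday, so it rolls to the next business day, Monday, 2020/06/15.

2020/06/15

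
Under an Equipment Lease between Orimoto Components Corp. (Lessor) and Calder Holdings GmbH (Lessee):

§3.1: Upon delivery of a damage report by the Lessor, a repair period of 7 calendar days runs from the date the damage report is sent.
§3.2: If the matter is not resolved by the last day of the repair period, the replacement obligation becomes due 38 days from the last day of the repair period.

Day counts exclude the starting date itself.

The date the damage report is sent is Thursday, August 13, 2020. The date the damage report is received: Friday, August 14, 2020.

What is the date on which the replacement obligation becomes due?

September 27, 2020

The last day of the repair period: August 13, 2020 + 7 days = August 20, 2020.
Adding 38 calendar days to August 20, 2020 gives September 27, 2020, which is the date on which the replacement obligation becomes due.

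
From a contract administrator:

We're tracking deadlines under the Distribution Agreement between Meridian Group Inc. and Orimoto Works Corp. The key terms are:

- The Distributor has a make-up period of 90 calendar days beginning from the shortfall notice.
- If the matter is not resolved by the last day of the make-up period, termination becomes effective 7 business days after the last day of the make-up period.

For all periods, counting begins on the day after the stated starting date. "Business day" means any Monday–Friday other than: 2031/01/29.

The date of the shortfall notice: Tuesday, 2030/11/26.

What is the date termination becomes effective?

2031/03/05

The last day of the make-up period: 2030/11/26 + 90 days = 2031/02/24.
The date termination becomes effective: counting 7 business days from Monday, 2031/02/24 (Feb 25, Feb 26, Feb 27, Feb 28, Mar 3, Mar 4, Mar 5, skipping weekends) reaches Wednesday, 2031/03/05.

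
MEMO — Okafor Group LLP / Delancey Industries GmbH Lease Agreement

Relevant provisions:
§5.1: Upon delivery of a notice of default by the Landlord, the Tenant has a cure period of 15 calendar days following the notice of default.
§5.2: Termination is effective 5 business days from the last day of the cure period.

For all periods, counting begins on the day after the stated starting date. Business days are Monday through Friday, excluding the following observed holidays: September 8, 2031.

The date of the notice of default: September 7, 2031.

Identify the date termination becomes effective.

September 29, 2031

The last day of the cure period: 15 calendar days after September 7, 2031 is September 22, 2031.
The date termination becomes effective: 5 business days after Monday, September 22, 2031, skipping weekends — Sep 23, Sep 24, Sep 25, Sep 26, Sep 29 — lands on Monday, September 29, 2031.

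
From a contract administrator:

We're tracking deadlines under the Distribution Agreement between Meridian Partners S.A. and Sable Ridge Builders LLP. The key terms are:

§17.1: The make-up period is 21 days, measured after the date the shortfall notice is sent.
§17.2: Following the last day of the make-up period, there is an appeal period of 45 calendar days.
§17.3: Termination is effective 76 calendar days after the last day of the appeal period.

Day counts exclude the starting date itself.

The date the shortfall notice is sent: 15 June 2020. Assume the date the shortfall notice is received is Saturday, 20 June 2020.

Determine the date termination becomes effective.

The last day of the make-up period: 15 June 2020 + 21 days = 6 July 2020.
Adding 45 calendar days to 6 July 2020 gives 20 August 2020, which is the last day of the appeal period.
The date termination becomes effective: 20 August 2020 + 76 days = 4 November 2020.

4 November 2020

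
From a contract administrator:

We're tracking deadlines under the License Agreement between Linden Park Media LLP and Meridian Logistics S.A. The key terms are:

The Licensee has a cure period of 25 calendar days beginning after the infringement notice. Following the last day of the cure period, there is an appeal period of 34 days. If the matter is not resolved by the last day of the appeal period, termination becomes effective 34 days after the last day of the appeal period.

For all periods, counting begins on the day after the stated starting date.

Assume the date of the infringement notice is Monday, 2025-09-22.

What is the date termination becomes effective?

2025-12-24

The last day of the cure period: 2025-09-22 + 25 days = 2025-10-17.
The last day of the appeal period: 34 calendar days after 2025-10-17 is 2025-11-20.
Adding 34 calendar days to 2025-11-20 gives 2025-12-24, which is the date termination becomes effective.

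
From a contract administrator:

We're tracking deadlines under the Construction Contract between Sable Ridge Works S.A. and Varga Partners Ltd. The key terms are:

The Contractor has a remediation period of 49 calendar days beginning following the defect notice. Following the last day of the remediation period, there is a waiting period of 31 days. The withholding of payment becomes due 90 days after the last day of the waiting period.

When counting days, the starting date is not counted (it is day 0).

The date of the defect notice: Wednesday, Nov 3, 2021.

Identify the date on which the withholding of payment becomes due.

Apr 22, 2022

The last day of the remediation period: Nov 3, 2021 + 49 days = Dec 22, 2021.
The last day of the waiting period: 31 calendar days after Dec 22, 2021 is Jan 22, 2022.
The date on which the withholding of payment becomes due: Jan 22, 2022 + 90 days = Apr 22, 2022.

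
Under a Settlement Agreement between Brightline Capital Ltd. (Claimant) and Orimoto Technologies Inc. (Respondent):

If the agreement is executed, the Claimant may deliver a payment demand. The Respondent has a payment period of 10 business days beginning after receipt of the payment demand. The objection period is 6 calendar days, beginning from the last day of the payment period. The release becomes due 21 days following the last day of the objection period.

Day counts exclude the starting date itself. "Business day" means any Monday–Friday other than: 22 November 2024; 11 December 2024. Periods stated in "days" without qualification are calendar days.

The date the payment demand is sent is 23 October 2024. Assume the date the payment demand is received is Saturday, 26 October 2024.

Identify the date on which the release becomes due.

The last day of the payment period: 10 business days after Saturday, 26 October 2024, skipping weekends — Oct 28, Oct 29, Oct 30, Oct 31, Nov 1, Nov 4, Nov 5, Nov 6, Nov 7, Nov 8 — lands on Friday, 8 November 2024.
Adding 6 calendar days to 8 November 2024 gives 14 November 2024, which is the last day of the objection period.
Adding 21 calendar days to 14 November 2024 gives 5 December 2024, which is the date on which the release becomes due.

5 December 2024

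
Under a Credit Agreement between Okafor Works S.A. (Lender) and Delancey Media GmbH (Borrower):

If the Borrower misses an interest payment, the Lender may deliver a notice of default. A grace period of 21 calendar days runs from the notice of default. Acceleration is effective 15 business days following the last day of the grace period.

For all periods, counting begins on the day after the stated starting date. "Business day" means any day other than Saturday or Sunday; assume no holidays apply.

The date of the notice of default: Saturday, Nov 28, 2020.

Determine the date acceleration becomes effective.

The last day of the grace period: 21 calendar days after Nov 28, 2020 is Dec 19, 2020.
The date acceleration becomes effective: 15 business days after Saturday, Dec 19, 2020, skipping weekends — Dec 21, Dec 22, Dec 23, Dec 24, …, Jan 6, Jan 7, Jan 8 — lands on Friday, Jan 8, 2021.

Jan 8, 2021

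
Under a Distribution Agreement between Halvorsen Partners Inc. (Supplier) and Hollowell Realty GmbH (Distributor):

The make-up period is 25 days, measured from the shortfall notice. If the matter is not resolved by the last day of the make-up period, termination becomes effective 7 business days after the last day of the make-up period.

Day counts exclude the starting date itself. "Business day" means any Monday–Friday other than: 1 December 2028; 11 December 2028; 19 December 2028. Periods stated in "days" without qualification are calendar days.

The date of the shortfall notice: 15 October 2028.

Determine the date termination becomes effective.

The last day of the make-up period: 15 October 2028 + 25 days = 9 November 2028.
The date termination becomes effective: 7 business days after Thursday, 9 November 2028, skipping weekends — Nov 10, Nov 13, Nov 14, Nov 15, Nov 16, Nov 17, Nov 20 — lands on Monday, 20 November 2028.

20 November 2028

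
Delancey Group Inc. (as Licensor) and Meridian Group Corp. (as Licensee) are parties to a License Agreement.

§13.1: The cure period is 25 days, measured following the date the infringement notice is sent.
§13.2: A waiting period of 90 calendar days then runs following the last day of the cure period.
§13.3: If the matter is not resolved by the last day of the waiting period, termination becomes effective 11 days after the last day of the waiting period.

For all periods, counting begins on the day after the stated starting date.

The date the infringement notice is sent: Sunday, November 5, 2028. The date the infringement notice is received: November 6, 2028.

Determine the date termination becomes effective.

The last day of the cure period: November 5, 2028 + 25 days = November 30, 2028.
Adding 90 calendar days to November 30, 2028 gives February 28, 2029, which is the last day of the waiting period.
The date termination becomes effective: 11 calendar days after February 28, 2029 is March 11, 2029.

March 11, 2029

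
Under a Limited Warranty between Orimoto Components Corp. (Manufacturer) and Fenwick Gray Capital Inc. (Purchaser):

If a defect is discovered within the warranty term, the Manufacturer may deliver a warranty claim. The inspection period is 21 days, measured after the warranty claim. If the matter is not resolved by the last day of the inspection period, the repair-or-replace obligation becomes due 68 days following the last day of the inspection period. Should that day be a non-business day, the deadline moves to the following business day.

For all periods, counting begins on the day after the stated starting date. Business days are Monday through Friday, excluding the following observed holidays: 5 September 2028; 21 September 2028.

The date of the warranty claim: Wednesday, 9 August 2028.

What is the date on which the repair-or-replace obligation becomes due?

6 November 2028

The last day of the inspection period: 21 calendar days after 9 August 2028 is 30 August 2028.
Adding 68 calendar days to 30 August 2028 gives 6 November 2028, which is the date on which the repair-or-replace obligation becomes due. 6 November 2028 is a Monday and is not a listed holiday, so no roll-forward applies.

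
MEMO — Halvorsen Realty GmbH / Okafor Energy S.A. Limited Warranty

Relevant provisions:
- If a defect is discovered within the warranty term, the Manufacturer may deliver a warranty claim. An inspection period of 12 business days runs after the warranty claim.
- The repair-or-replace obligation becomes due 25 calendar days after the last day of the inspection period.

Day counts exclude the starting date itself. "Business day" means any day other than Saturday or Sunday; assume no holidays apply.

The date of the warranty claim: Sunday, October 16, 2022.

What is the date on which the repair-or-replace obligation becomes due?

The last day of the inspection period: 12 business days after Sunday, October 16, 2022, skipping weekends — Oct 17, Oct 18, Oct 19, Oct 20, …, Oct 28, Oct 31, Nov 1 — lands on Tuesday, November 1, 2022.
Adding 25 calendar days to November 1, 2022 gives November 26, 2022, which is the date on which the repair-or-replace obligation becomes due.

November 26, 2022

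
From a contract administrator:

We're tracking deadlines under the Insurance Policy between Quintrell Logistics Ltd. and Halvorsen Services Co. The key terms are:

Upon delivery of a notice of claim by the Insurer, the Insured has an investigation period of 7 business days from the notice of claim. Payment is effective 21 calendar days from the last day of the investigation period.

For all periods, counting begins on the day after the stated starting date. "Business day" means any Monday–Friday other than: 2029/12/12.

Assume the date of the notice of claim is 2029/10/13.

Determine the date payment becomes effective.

2029/11/13

The last day of the investigation period: counting 7 business days from Saturday, 2029/10/13 (Oct 15, Oct 16, Oct 17, Oct 18, Oct 19, Oct 22, Oct 23, skipping weekends) reaches Tuesday, 2029/10/23.
The date payment becomes effective: 2029/10/23 + 21 days = 2029/11/13.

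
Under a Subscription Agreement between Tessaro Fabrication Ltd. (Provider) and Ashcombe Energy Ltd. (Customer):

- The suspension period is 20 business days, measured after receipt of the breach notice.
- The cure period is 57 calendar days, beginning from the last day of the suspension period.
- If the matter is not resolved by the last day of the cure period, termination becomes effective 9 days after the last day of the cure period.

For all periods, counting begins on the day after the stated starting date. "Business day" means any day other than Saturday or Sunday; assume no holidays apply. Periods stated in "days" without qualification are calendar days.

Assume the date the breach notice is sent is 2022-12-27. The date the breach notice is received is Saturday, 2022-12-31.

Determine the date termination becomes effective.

The last day of the suspension period: 20 business days after Saturday, 2022-12-31, skipping weekends — Jan 2, Jan 3, Jan 4, Jan 5, …, Jan 25, Jan 26, Jan 27 — lands on Friday, 2023-01-27.
The last day of the cure period: 2023-01-27 + 57 days = 2023-03-25.
The date termination becomes effective: 9 calendar days after 2023-03-25 is 2023-04-03.

2023-04-03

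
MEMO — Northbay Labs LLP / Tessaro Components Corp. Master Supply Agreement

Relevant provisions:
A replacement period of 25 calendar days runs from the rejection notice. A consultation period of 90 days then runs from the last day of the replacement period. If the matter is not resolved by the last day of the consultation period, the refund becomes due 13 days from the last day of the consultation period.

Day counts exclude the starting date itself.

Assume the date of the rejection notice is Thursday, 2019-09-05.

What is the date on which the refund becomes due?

2020-01-11

Adding 25 calendar days to 2019-09-05 gives 2019-09-30, which is the last day of the replacement period.
The last day of the consultation period: 90 calendar days after 2019-09-30 is 2019-12-29.
Adding 13 calendar days to 2019-12-29 gives 2020-01-11, which is the date on which the refund becomes due.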